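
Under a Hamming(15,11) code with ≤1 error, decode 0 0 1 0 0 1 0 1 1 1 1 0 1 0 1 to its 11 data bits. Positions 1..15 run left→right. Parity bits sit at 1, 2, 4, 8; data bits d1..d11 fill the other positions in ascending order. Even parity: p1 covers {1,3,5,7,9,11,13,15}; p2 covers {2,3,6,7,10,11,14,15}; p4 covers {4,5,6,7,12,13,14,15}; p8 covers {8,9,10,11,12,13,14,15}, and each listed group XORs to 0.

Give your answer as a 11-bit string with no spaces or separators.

s1 (pos 1,3,5,7,9,11,13,15): 0⊕1⊕0⊕0⊕1⊕1⊕1⊕1 = 1
s2 (pos 2,3,6,7,10,11,14,15): 0⊕1⊕1⊕0⊕1⊕1⊕0⊕1 = 1
s4 (pos 4,5,6,7,12,13,14,15): 0⊕0⊕1⊕0⊕0⊕1⊕0⊕1 = 1
s8 (pos 8,9,10,11,12,13,14,15): 1⊕1⊕1⊕1⊕0⊕1⊕0⊕1 = 0
Syndrome s8…s1 = 0111 → error at position 7.
Flip position 7: 001001011110101 → 001001111110101
Read data bits from positions 3,5,6,7,9,10,11,12,13,14,15: 10111110101

10111110101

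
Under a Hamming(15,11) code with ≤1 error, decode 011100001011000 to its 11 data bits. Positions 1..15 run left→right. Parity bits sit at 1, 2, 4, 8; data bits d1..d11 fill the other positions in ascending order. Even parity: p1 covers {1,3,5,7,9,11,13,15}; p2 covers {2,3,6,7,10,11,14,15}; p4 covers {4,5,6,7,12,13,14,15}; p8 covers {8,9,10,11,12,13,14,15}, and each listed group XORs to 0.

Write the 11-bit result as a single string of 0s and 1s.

s1 (pos 1,3,5,7,9,11,13,15): 0⊕1⊕0⊕0⊕1⊕1⊕0⊕0 = 1
s2 (pos 2,3,6,7,10,11,14,15): 1⊕1⊕0⊕0⊕0⊕1⊕0⊕0 = 1
s4 (pos 4,5,6,7,12,13,14,15): 1⊕0⊕0⊕0⊕1⊕0⊕0⊕0 = 0
s8 (pos 8,9,10,11,12,13,14,15): 0⊕1⊕0⊕1⊕1⊕0⊕0⊕0 = 1
Syndrome s8…s1 = 1011 → error at position 11.
Flip position 11: 011100001011000 → 011100001001000
Read data bits from positions 3,5,6,7,9,10,11,12,13,14,15: 10001001000

10001001000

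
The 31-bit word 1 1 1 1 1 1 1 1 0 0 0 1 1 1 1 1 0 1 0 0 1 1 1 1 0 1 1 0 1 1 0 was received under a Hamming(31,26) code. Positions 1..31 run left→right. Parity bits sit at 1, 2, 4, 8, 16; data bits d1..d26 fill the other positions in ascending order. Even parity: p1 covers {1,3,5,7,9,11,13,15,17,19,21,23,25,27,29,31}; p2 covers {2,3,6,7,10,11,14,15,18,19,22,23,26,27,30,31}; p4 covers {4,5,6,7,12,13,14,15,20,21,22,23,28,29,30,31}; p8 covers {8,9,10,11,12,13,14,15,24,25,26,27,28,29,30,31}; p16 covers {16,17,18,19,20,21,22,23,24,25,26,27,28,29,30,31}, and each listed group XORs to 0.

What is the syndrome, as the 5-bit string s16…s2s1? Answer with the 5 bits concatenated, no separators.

00100

s1 (pos 1,3,5,7,9,11,13,15,17,19,21,23,25,27,29,31): 1⊕1⊕1⊕1⊕0⊕0⊕1⊕1⊕0⊕0⊕1⊕1⊕0⊕1⊕1⊕0 = 0
s2 (pos 2,3,6,7,10,11,14,15,18,19,22,23,26,27,30,31): 1⊕1⊕1⊕1⊕0⊕0⊕1⊕1⊕1⊕0⊕1⊕1⊕1⊕1⊕1⊕0 = 0
s4 (pos 4,5,6,7,12,13,14,15,20,21,22,23,28,29,30,31): 1⊕1⊕1⊕1⊕1⊕1⊕1⊕1⊕0⊕1⊕1⊕1⊕0⊕1⊕1⊕0 = 1
s8 (pos 8,9,10,11,12,13,14,15,24,25,26,27,28,29,30,31): 1⊕0⊕0⊕0⊕1⊕1⊕1⊕1⊕1⊕0⊕1⊕1⊕0⊕1⊕1⊕0 = 0
s16 (pos 16,17,18,19,20,21,22,23,24,25,26,27,28,29,30,31): 1⊕0⊕1⊕0⊕0⊕1⊕1⊕1⊕1⊕0⊕1⊕1⊕0⊕1⊕1⊕0 = 0
Syndrome s16…s1 = 00100 → error at position 4.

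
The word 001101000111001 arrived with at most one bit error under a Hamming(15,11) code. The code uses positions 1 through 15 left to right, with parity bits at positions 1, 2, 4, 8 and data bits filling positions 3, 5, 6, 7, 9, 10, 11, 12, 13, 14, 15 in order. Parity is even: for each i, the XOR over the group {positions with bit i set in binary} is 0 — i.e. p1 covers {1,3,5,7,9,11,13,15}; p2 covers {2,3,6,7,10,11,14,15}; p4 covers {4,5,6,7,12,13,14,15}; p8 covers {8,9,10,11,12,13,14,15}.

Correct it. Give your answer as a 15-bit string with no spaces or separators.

000101000111001

s1 (pos 1,3,5,7,9,11,13,15): 0⊕1⊕0⊕0⊕0⊕1⊕0⊕1 = 1
s2 (pos 2,3,6,7,10,11,14,15): 0⊕1⊕1⊕0⊕1⊕1⊕0⊕1 = 1
s4 (pos 4,5,6,7,12,13,14,15): 1⊕0⊕1⊕0⊕1⊕0⊕0⊕1 = 0
s8 (pos 8,9,10,11,12,13,14,15): 0⊕0⊕1⊕1⊕1⊕0⊕0⊕1 = 0
Syndrome s8…s1 = 0011 → error at position 3.
Flip position 3: 001101000111001 → 000101000111001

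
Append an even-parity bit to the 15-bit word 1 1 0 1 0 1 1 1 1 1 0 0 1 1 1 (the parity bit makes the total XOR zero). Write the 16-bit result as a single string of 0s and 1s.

1101011111001111

XOR of the 15 data bits: 1⊕1⊕0⊕1⊕0⊕1⊕1⊕1⊕1⊕1⊕0⊕0⊕1⊕1⊕1 = 1
Parity bit = 1 (so all 16 bits XOR to 0).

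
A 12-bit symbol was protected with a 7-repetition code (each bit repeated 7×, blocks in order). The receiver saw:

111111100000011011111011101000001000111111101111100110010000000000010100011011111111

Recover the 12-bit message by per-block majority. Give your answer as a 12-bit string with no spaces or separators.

Block 1 (1111111): 7 ones → 1
Block 2 (0000001): 1 one → 0
Block 3 (1011111): 6 ones → 1
Block 4 (0111010): 4 ones → 1
Block 5 (0000100): 1 one → 0
Block 6 (0111111): 6 ones → 1
Block 7 (1011111): 6 ones → 1
Block 8 (0011001): 3 ones → 0
Block 9 (0000000): 0 ones → 0
Block 10 (0000101): 2 ones → 0
Block 11 (0001101): 3 ones → 0
Block 12 (1111111): 7 ones → 1

101101100001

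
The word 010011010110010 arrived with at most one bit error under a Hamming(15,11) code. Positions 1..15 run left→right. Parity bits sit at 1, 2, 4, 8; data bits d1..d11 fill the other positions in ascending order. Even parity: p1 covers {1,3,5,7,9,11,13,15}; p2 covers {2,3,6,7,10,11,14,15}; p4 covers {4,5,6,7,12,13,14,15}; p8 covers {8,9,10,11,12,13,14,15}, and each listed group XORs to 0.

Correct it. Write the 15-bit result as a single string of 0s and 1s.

s1 (pos 1,3,5,7,9,11,13,15): 0⊕0⊕1⊕0⊕0⊕1⊕0⊕0 = 0
s2 (pos 2,3,6,7,10,11,14,15): 1⊕0⊕1⊕0⊕1⊕1⊕1⊕0 = 1
s4 (pos 4,5,6,7,12,13,14,15): 0⊕1⊕1⊕0⊕0⊕0⊕1⊕0 = 1
s8 (pos 8,9,10,11,12,13,14,15): 1⊕0⊕1⊕1⊕0⊕0⊕1⊕0 = 0
Syndrome s8…s1 = 0110 → error at position 6.
Flip position 6: 010011010110010 → 010010010110010

010010010110010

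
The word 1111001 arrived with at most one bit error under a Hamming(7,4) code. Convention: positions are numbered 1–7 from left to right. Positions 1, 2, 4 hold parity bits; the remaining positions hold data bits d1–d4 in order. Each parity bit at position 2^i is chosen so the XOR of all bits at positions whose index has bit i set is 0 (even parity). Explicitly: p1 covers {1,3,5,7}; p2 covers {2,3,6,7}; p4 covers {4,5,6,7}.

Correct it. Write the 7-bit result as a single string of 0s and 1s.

s1 (pos 1,3,5,7): 1⊕1⊕0⊕1 = 1
s2 (pos 2,3,6,7): 1⊕1⊕0⊕1 = 1
s4 (pos 4,5,6,7): 1⊕0⊕0⊕1 = 0
Syndrome s4…s1 = 011 → error at position 3.
Flip position 3: 1111001 → 1101001

1101001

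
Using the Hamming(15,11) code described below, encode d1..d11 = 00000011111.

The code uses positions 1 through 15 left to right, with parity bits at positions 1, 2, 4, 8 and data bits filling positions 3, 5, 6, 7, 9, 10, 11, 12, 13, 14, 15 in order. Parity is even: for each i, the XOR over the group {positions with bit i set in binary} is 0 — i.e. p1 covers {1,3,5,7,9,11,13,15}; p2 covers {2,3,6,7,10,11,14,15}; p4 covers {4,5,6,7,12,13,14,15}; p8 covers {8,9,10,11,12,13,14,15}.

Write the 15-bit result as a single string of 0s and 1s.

110000010011111

Place data at non-parity positions: p1 p2 0 p4 0 0 0 p8 0 0 1 1 1 1 1
p1 (pos 1,3,5,7,9,11,13,15): XOR of data positions = 0⊕0⊕0⊕0⊕1⊕1⊕1 = 1
p2 (pos 2,3,6,7,10,11,14,15): XOR of data positions = 0⊕0⊕0⊕0⊕1⊕1⊕1 = 1
p4 (pos 4,5,6,7,12,13,14,15): XOR of data positions = 0⊕0⊕0⊕1⊕1⊕1⊕1 = 0
p8 (pos 8,9,10,11,12,13,14,15): XOR of data positions = 0⊕0⊕1⊕1⊕1⊕1⊕1 = 1
Codeword: 110000010011111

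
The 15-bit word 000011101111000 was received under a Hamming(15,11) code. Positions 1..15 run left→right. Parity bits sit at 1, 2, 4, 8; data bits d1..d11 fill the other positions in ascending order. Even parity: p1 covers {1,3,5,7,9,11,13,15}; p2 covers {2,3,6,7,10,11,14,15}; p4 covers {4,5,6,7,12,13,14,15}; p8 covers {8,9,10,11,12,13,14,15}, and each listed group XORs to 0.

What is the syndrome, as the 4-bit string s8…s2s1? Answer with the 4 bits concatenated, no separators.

0000

s1 (pos 1,3,5,7,9,11,13,15): 0⊕0⊕1⊕1⊕1⊕1⊕0⊕0 = 0
s2 (pos 2,3,6,7,10,11,14,15): 0⊕0⊕1⊕1⊕1⊕1⊕0⊕0 = 0
s4 (pos 4,5,6,7,12,13,14,15): 0⊕1⊕1⊕1⊕1⊕0⊕0⊕0 = 0
s8 (pos 8,9,10,11,12,13,14,15): 0⊕1⊕1⊕1⊕1⊕0⊕0⊕0 = 0
Syndrome s8…s1 = 0000 → no error.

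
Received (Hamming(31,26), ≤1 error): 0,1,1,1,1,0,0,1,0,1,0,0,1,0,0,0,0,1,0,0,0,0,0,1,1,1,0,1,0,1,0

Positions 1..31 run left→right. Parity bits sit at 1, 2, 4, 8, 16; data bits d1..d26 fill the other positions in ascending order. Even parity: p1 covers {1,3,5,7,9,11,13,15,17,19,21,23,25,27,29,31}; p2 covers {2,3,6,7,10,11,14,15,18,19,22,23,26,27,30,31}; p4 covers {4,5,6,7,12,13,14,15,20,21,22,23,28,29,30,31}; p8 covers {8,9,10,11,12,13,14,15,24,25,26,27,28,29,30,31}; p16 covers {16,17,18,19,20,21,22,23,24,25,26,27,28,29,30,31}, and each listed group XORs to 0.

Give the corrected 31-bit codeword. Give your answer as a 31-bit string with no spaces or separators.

s1 (pos 1,3,5,7,9,11,13,15,17,19,21,23,25,27,29,31): 0⊕1⊕1⊕0⊕0⊕0⊕1⊕0⊕0⊕0⊕0⊕0⊕1⊕0⊕0⊕0 = 0
s2 (pos 2,3,6,7,10,11,14,15,18,19,22,23,26,27,30,31): 1⊕1⊕0⊕0⊕1⊕0⊕0⊕0⊕1⊕0⊕0⊕0⊕1⊕0⊕1⊕0 = 0
s4 (pos 4,5,6,7,12,13,14,15,20,21,22,23,28,29,30,31): 1⊕1⊕0⊕0⊕0⊕1⊕0⊕0⊕0⊕0⊕0⊕0⊕1⊕0⊕1⊕0 = 1
s8 (pos 8,9,10,11,12,13,14,15,24,25,26,27,28,29,30,31): 1⊕0⊕1⊕0⊕0⊕1⊕0⊕0⊕1⊕1⊕1⊕0⊕1⊕0⊕1⊕0 = 0
s16 (pos 16,17,18,19,20,21,22,23,24,25,26,27,28,29,30,31): 0⊕0⊕1⊕0⊕0⊕0⊕0⊕0⊕1⊕1⊕1⊕0⊕1⊕0⊕1⊕0 = 0
Syndrome s16…s1 = 00100 → error at position 4.
Flip position 4: 0111100101001000010000011101010 → 0110100101001000010000011101010

0110100101001000010000011101010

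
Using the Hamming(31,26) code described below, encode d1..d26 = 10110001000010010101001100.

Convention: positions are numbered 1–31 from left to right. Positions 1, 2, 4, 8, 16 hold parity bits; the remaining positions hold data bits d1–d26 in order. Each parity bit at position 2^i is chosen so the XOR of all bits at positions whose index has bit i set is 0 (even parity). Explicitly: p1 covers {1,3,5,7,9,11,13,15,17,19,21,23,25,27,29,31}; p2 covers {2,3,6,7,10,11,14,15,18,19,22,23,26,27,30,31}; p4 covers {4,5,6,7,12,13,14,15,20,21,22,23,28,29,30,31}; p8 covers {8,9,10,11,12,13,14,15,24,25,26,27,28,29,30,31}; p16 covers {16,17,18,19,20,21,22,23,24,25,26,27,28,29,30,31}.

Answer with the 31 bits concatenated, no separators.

0111011000010000010010101001100

Place data at non-parity positions: p1 p2 1 p4 0 1 1 p8 0 0 0 1 0 0 0 p16 0 1 0 0 1 0 1 0 1 0 0 1 1 0 0
p1 (pos 1,3,5,7,9,11,13,15,17,19,21,23,25,27,29,31): XOR of data positions = 1⊕0⊕1⊕0⊕0⊕0⊕0⊕0⊕0⊕1⊕1⊕1⊕0⊕1⊕0 = 0
p2 (pos 2,3,6,7,10,11,14,15,18,19,22,23,26,27,30,31): XOR of data positions = 1⊕1⊕1⊕0⊕0⊕0⊕0⊕1⊕0⊕0⊕1⊕0⊕0⊕0⊕0 = 1
p4 (pos 4,5,6,7,12,13,14,15,20,21,22,23,28,29,30,31): XOR of data positions = 0⊕1⊕1⊕1⊕0⊕0⊕0⊕0⊕1⊕0⊕1⊕1⊕1⊕0⊕0 = 1
p8 (pos 8,9,10,11,12,13,14,15,24,25,26,27,28,29,30,31): XOR of data positions = 0⊕0⊕0⊕1⊕0⊕0⊕0⊕0⊕1⊕0⊕0⊕1⊕1⊕0⊕0 = 0
p16 (pos 16,17,18,19,20,21,22,23,24,25,26,27,28,29,30,31): XOR of data positions = 0⊕1⊕0⊕0⊕1⊕0⊕1⊕0⊕1⊕0⊕0⊕1⊕1⊕0⊕0 = 0
Codeword: 0111011000010000010010101001100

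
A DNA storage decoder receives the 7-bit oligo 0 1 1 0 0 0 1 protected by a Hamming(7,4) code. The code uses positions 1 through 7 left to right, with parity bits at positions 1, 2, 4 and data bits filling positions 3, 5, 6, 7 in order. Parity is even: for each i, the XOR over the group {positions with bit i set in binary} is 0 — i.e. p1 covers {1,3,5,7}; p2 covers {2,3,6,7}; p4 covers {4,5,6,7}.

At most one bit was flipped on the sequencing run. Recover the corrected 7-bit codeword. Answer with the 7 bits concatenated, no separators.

s1 (pos 1,3,5,7): 0⊕1⊕0⊕1 = 0
s2 (pos 2,3,6,7): 1⊕1⊕0⊕1 = 1
s4 (pos 4,5,6,7): 0⊕0⊕0⊕1 = 1
Syndrome s4…s1 = 110 → error at position 6.
Flip position 6: 0110001 → 0110011

0110011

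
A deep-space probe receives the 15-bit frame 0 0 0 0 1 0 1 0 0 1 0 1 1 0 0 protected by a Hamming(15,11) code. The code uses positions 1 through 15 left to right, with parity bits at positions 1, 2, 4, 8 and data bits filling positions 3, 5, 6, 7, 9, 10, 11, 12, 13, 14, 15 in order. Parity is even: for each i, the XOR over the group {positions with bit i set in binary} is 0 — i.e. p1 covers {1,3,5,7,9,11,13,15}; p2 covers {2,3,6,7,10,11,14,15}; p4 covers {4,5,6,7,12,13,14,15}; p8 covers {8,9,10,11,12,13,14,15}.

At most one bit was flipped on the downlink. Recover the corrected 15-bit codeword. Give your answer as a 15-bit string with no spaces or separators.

000010101101100

s1 (pos 1,3,5,7,9,11,13,15): 0⊕0⊕1⊕1⊕0⊕0⊕1⊕0 = 1
s2 (pos 2,3,6,7,10,11,14,15): 0⊕0⊕0⊕1⊕1⊕0⊕0⊕0 = 0
s4 (pos 4,5,6,7,12,13,14,15): 0⊕1⊕0⊕1⊕1⊕1⊕0⊕0 = 0
s8 (pos 8,9,10,11,12,13,14,15): 0⊕0⊕1⊕0⊕1⊕1⊕0⊕0 = 1
Syndrome s8…s1 = 1001 → error at position 9.
Flip position 9: 000010100101100 → 000010101101100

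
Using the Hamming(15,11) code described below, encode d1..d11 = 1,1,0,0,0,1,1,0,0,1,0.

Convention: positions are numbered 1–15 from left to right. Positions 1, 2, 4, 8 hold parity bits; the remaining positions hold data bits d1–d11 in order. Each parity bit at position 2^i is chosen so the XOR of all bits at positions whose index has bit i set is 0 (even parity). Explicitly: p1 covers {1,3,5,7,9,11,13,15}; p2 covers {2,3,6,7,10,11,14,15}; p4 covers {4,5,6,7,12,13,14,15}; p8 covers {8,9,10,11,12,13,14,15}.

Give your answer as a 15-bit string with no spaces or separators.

Place data at non-parity positions: p1 p2 1 p4 1 0 0 p8 0 1 1 0 0 1 0
p1 (pos 1,3,5,7,9,11,13,15): XOR of data positions = 1⊕1⊕0⊕0⊕1⊕0⊕0 = 1
p2 (pos 2,3,6,7,10,11,14,15): XOR of data positions = 1⊕0⊕0⊕1⊕1⊕1⊕0 = 0
p4 (pos 4,5,6,7,12,13,14,15): XOR of data positions = 1⊕0⊕0⊕0⊕0⊕1⊕0 = 0
p8 (pos 8,9,10,11,12,13,14,15): XOR of data positions = 0⊕1⊕1⊕0⊕0⊕1⊕0 = 1
Codeword: 101010010110010

101010010110010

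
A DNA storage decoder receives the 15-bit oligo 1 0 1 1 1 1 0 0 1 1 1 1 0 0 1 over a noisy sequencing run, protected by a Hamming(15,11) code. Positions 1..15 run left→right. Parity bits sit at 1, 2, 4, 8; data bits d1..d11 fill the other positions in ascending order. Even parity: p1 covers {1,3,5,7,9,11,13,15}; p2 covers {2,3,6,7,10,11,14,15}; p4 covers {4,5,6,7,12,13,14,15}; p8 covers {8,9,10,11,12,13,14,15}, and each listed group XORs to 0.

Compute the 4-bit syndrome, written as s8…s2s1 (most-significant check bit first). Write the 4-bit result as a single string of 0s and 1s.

1110

s1 (pos 1,3,5,7,9,11,13,15): 1⊕1⊕1⊕0⊕1⊕1⊕0⊕1 = 0
s2 (pos 2,3,6,7,10,11,14,15): 0⊕1⊕1⊕0⊕1⊕1⊕0⊕1 = 1
s4 (pos 4,5,6,7,12,13,14,15): 1⊕1⊕1⊕0⊕1⊕0⊕0⊕1 = 1
s8 (pos 8,9,10,11,12,13,14,15): 0⊕1⊕1⊕1⊕1⊕0⊕0⊕1 = 1
Syndrome s8…s1 = 1110 → error at position 14.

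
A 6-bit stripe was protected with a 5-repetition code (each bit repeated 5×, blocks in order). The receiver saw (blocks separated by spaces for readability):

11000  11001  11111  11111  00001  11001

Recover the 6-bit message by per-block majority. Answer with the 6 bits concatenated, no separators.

Block 1 (11000): 2 ones → 0
Block 2 (11001): 3 ones → 1
Block 3 (11111): 5 ones → 1
Block 4 (11111): 5 ones → 1
Block 5 (00001): 1 one → 0
Block 6 (11001): 3 ones → 1

011101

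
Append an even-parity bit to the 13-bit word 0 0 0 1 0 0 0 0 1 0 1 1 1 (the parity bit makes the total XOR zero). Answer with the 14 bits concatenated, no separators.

00010000101111

XOR of the 13 data bits: 0⊕0⊕0⊕1⊕0⊕0⊕0⊕0⊕1⊕0⊕1⊕1⊕1 = 1
Parity bit = 1 (so all 14 bits XOR to 0).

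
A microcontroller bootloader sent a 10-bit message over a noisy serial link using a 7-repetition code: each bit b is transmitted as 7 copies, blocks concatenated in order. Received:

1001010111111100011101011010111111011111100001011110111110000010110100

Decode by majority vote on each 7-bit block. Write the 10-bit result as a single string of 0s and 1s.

Block 1 (1001010): 3 ones → 0
Block 2 (1111111): 7 ones → 1
Block 3 (0001110): 3 ones → 0
Block 4 (1011010): 4 ones → 1
Block 5 (1111110): 6 ones → 1
Block 6 (1111110): 6 ones → 1
Block 7 (0001011): 3 ones → 0
Block 8 (1101111): 6 ones → 1
Block 9 (1000001): 2 ones → 0
Block 10 (0110100): 3 ones → 0

0101110100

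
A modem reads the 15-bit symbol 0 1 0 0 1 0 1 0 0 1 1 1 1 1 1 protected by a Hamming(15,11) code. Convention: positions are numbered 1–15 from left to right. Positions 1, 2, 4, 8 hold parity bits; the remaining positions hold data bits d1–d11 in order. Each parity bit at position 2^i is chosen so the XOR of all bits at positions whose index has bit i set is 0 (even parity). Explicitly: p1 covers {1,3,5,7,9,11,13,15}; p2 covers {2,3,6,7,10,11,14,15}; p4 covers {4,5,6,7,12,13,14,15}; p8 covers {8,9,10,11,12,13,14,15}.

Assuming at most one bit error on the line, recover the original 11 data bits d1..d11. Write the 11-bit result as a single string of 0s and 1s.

s1 (pos 1,3,5,7,9,11,13,15): 0⊕0⊕1⊕1⊕0⊕1⊕1⊕1 = 1
s2 (pos 2,3,6,7,10,11,14,15): 1⊕0⊕0⊕1⊕1⊕1⊕1⊕1 = 0
s4 (pos 4,5,6,7,12,13,14,15): 0⊕1⊕0⊕1⊕1⊕1⊕1⊕1 = 0
s8 (pos 8,9,10,11,12,13,14,15): 0⊕0⊕1⊕1⊕1⊕1⊕1⊕1 = 0
Syndrome s8…s1 = 0001 → error at position 1.
Flip position 1: 010010100111111 → 110010100111111
Read data bits from positions 3,5,6,7,9,10,11,12,13,14,15: 01010111111

01010111111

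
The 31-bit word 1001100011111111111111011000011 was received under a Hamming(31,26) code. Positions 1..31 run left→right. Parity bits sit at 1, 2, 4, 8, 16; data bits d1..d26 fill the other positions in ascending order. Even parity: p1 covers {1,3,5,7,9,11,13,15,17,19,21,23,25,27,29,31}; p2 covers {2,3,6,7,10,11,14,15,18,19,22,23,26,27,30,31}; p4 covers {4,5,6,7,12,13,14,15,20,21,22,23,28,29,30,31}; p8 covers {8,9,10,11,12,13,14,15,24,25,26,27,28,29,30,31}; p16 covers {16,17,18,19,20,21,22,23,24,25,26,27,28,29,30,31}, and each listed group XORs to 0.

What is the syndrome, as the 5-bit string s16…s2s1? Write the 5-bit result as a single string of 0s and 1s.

11111

s1 (pos 1,3,5,7,9,11,13,15,17,19,21,23,25,27,29,31): 1⊕0⊕1⊕0⊕1⊕1⊕1⊕1⊕1⊕1⊕1⊕0⊕1⊕0⊕0⊕1 = 1
s2 (pos 2,3,6,7,10,11,14,15,18,19,22,23,26,27,30,31): 0⊕0⊕0⊕0⊕1⊕1⊕1⊕1⊕1⊕1⊕1⊕0⊕0⊕0⊕1⊕1 = 1
s4 (pos 4,5,6,7,12,13,14,15,20,21,22,23,28,29,30,31): 1⊕1⊕0⊕0⊕1⊕1⊕1⊕1⊕1⊕1⊕1⊕0⊕0⊕0⊕1⊕1 = 1
s8 (pos 8,9,10,11,12,13,14,15,24,25,26,27,28,29,30,31): 0⊕1⊕1⊕1⊕1⊕1⊕1⊕1⊕1⊕1⊕0⊕0⊕0⊕0⊕1⊕1 = 1
s16 (pos 16,17,18,19,20,21,22,23,24,25,26,27,28,29,30,31): 1⊕1⊕1⊕1⊕1⊕1⊕1⊕0⊕1⊕1⊕0⊕0⊕0⊕0⊕1⊕1 = 1
Syndrome s16…s1 = 11111 → error at position 31.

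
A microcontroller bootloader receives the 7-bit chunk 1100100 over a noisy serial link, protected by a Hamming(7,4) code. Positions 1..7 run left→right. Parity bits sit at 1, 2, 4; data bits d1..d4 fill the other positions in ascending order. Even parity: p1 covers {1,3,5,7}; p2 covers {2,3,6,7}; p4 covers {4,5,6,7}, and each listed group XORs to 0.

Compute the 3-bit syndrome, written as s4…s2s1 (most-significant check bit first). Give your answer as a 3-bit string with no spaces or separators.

s1 (pos 1,3,5,7): 1⊕0⊕1⊕0 = 0
s2 (pos 2,3,6,7): 1⊕0⊕0⊕0 = 1
s4 (pos 4,5,6,7): 0⊕1⊕0⊕0 = 1
Syndrome s4…s1 = 110 → error at position 6.

110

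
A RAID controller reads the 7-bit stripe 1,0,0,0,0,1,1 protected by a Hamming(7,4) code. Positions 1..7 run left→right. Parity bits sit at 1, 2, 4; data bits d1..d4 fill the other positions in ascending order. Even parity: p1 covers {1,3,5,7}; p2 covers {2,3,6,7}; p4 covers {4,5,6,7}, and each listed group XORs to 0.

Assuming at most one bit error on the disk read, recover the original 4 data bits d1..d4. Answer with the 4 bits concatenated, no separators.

0011

s1 (pos 1,3,5,7): 1⊕0⊕0⊕1 = 0
s2 (pos 2,3,6,7): 0⊕0⊕1⊕1 = 0
s4 (pos 4,5,6,7): 0⊕0⊕1⊕1 = 0
Syndrome s4…s1 = 000 → no error.
Read data bits from positions 3,5,6,7: 0011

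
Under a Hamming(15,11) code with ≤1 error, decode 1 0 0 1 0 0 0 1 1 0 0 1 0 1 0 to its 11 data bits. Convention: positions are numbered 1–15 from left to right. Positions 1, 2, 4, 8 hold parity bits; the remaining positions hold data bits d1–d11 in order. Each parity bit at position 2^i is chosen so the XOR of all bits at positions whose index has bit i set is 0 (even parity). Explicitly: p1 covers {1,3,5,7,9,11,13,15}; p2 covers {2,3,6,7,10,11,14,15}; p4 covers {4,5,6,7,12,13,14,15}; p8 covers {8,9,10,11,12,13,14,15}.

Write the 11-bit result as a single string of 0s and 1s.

s1 (pos 1,3,5,7,9,11,13,15): 1⊕0⊕0⊕0⊕1⊕0⊕0⊕0 = 0
s2 (pos 2,3,6,7,10,11,14,15): 0⊕0⊕0⊕0⊕0⊕0⊕1⊕0 = 1
s4 (pos 4,5,6,7,12,13,14,15): 1⊕0⊕0⊕0⊕1⊕0⊕1⊕0 = 1
s8 (pos 8,9,10,11,12,13,14,15): 1⊕1⊕0⊕0⊕1⊕0⊕1⊕0 = 0
Syndrome s8…s1 = 0110 → error at position 6.
Flip position 6: 100100011001010 → 100101011001010
Read data bits from positions 3,5,6,7,9,10,11,12,13,14,15: 00101001010

00101001010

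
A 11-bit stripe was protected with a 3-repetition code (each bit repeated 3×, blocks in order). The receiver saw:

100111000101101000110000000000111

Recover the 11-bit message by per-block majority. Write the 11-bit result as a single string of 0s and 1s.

01011010001

Block 1 (100): 1 one → 0
Block 2 (111): 3 ones → 1
Block 3 (000): 0 ones → 0
Block 4 (101): 2 ones → 1
Block 5 (101): 2 ones → 1
Block 6 (000): 0 ones → 0
Block 7 (110): 2 ones → 1
Block 8 (000): 0 ones → 0
Block 9 (000): 0 ones → 0
Block 10 (000): 0 ones → 0
Block 11 (111): 3 ones → 1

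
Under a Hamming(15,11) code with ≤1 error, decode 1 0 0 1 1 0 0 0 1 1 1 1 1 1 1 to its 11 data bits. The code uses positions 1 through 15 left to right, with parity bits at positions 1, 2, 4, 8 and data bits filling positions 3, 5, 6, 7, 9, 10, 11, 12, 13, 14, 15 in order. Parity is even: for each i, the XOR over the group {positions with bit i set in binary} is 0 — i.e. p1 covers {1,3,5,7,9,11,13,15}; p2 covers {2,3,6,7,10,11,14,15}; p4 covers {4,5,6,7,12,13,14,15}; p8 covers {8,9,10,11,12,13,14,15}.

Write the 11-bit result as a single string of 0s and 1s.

s1 (pos 1,3,5,7,9,11,13,15): 1⊕0⊕1⊕0⊕1⊕1⊕1⊕1 = 0
s2 (pos 2,3,6,7,10,11,14,15): 0⊕0⊕0⊕0⊕1⊕1⊕1⊕1 = 0
s4 (pos 4,5,6,7,12,13,14,15): 1⊕1⊕0⊕0⊕1⊕1⊕1⊕1 = 0
s8 (pos 8,9,10,11,12,13,14,15): 0⊕1⊕1⊕1⊕1⊕1⊕1⊕1 = 1
Syndrome s8…s1 = 1000 → error at position 8.
Flip position 8: 100110001111111 → 100110011111111
Read data bits from positions 3,5,6,7,9,10,11,12,13,14,15: 01001111111

01001111111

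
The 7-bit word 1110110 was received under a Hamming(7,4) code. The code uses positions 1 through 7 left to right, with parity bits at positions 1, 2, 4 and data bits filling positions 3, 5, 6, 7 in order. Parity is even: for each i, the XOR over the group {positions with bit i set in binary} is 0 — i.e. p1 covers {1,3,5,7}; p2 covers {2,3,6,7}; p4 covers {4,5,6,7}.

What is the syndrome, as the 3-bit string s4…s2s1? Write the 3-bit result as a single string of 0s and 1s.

s1 (pos 1,3,5,7): 1⊕1⊕1⊕0 = 1
s2 (pos 2,3,6,7): 1⊕1⊕1⊕0 = 1
s4 (pos 4,5,6,7): 0⊕1⊕1⊕0 = 0
Syndrome s4…s1 = 011 → error at position 3.

011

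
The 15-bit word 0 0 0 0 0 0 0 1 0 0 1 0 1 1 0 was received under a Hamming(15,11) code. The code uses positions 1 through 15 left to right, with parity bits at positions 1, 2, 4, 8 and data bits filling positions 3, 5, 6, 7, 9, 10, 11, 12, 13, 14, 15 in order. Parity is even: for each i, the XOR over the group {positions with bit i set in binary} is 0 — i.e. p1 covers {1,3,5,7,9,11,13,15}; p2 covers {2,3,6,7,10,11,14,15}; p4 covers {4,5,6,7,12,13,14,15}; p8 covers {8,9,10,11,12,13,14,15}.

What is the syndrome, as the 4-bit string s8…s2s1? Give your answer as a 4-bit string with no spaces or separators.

0000

s1 (pos 1,3,5,7,9,11,13,15): 0⊕0⊕0⊕0⊕0⊕1⊕1⊕0 = 0
s2 (pos 2,3,6,7,10,11,14,15): 0⊕0⊕0⊕0⊕0⊕1⊕1⊕0 = 0
s4 (pos 4,5,6,7,12,13,14,15): 0⊕0⊕0⊕0⊕0⊕1⊕1⊕0 = 0
s8 (pos 8,9,10,11,12,13,14,15): 1⊕0⊕0⊕1⊕0⊕1⊕1⊕0 = 0
Syndrome s8…s1 = 0000 → no error.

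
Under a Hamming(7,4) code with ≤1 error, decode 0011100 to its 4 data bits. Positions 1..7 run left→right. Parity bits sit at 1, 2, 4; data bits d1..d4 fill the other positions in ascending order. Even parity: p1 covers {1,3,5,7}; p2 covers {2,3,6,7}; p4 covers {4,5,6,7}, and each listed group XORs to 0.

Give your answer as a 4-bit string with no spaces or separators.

1100

s1 (pos 1,3,5,7): 0⊕1⊕1⊕0 = 0
s2 (pos 2,3,6,7): 0⊕1⊕0⊕0 = 1
s4 (pos 4,5,6,7): 1⊕1⊕0⊕0 = 0
Syndrome s4…s1 = 010 → error at position 2.
Flip position 2: 0011100 → 0111100
Read data bits from positions 3,5,6,7: 1100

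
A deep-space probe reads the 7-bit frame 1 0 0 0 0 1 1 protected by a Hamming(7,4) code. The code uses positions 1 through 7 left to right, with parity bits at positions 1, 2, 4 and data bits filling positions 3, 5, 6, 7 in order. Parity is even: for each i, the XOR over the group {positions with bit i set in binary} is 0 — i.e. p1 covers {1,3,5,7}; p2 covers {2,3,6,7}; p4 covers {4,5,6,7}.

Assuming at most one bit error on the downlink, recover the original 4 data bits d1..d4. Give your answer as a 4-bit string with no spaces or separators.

0011

s1 (pos 1,3,5,7): 1⊕0⊕0⊕1 = 0
s2 (pos 2,3,6,7): 0⊕0⊕1⊕1 = 0
s4 (pos 4,5,6,7): 0⊕0⊕1⊕1 = 0
Syndrome s4…s1 = 000 → no error.
Read data bits from positions 3,5,6,7: 0011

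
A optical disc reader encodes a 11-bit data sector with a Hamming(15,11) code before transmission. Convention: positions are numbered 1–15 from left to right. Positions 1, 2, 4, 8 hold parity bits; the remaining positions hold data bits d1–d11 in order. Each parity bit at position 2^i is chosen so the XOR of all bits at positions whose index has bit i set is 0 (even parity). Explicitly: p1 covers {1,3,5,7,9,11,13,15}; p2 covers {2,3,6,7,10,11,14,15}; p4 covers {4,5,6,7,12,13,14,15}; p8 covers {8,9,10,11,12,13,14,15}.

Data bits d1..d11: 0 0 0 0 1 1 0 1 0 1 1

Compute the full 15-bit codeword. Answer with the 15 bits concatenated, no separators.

Place data at non-parity positions: p1 p2 0 p4 0 0 0 p8 1 1 0 1 0 1 1
p1 (pos 1,3,5,7,9,11,13,15): XOR of data positions = 0⊕0⊕0⊕1⊕0⊕0⊕1 = 0
p2 (pos 2,3,6,7,10,11,14,15): XOR of data positions = 0⊕0⊕0⊕1⊕0⊕1⊕1 = 1
p4 (pos 4,5,6,7,12,13,14,15): XOR of data positions = 0⊕0⊕0⊕1⊕0⊕1⊕1 = 1
p8 (pos 8,9,10,11,12,13,14,15): XOR of data positions = 1⊕1⊕0⊕1⊕0⊕1⊕1 = 1
Codeword: 010100011101011

010100011101011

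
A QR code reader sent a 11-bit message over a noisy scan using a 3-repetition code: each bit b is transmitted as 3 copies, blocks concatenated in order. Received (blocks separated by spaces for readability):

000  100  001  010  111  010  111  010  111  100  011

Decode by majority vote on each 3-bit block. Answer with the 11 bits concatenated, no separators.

00001010101

Block 1 (000): 0 ones → 0
Block 2 (100): 1 one → 0
Block 3 (001): 1 one → 0
Block 4 (010): 1 one → 0
Block 5 (111): 3 ones → 1
Block 6 (010): 1 one → 0
Block 7 (111): 3 ones → 1
Block 8 (010): 1 one → 0
Block 9 (111): 3 ones → 1
Block 10 (100): 1 one → 0
Block 11 (011): 2 ones → 1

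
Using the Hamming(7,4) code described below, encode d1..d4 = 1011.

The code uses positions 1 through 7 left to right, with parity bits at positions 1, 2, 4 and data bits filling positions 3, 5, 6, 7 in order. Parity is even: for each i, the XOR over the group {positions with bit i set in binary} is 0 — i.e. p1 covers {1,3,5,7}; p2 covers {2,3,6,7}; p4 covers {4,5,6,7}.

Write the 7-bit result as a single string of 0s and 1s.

Place data at non-parity positions: p1 p2 1 p4 0 1 1
p1 (pos 1,3,5,7): XOR of data positions = 1⊕0⊕1 = 0
p2 (pos 2,3,6,7): XOR of data positions = 1⊕1⊕1 = 1
p4 (pos 4,5,6,7): XOR of data positions = 0⊕1⊕1 = 0
Codeword: 0110011

0110011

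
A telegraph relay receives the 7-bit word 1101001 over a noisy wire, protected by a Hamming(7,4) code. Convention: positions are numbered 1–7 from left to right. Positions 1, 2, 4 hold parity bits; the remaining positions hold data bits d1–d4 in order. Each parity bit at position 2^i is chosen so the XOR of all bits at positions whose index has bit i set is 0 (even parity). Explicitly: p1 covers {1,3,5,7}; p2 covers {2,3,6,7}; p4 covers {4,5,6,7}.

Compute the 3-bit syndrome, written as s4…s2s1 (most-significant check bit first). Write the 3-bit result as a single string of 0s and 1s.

000

s1 (pos 1,3,5,7): 1⊕0⊕0⊕1 = 0
s2 (pos 2,3,6,7): 1⊕0⊕0⊕1 = 0
s4 (pos 4,5,6,7): 1⊕0⊕0⊕1 = 0
Syndrome s4…s1 = 000 → no error.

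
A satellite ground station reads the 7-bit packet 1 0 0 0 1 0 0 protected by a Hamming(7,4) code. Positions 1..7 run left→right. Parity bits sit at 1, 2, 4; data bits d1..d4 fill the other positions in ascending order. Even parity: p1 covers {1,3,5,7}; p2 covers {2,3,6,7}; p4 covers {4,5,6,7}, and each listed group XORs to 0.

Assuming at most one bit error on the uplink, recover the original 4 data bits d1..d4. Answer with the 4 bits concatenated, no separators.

0100

s1 (pos 1,3,5,7): 1⊕0⊕1⊕0 = 0
s2 (pos 2,3,6,7): 0⊕0⊕0⊕0 = 0
s4 (pos 4,5,6,7): 0⊕1⊕0⊕0 = 1
Syndrome s4…s1 = 100 → error at position 4.
Flip position 4: 1000100 → 1001100
Read data bits from positions 3,5,6,7: 0100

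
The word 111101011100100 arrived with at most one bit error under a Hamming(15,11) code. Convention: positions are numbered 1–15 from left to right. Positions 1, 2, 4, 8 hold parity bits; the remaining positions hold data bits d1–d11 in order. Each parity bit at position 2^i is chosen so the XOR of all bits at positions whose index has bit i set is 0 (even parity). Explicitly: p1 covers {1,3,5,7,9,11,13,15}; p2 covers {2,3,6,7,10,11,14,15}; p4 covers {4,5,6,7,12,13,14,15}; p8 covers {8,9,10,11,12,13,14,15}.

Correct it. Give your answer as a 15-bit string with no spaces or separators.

s1 (pos 1,3,5,7,9,11,13,15): 1⊕1⊕0⊕0⊕1⊕0⊕1⊕0 = 0
s2 (pos 2,3,6,7,10,11,14,15): 1⊕1⊕1⊕0⊕1⊕0⊕0⊕0 = 0
s4 (pos 4,5,6,7,12,13,14,15): 1⊕0⊕1⊕0⊕0⊕1⊕0⊕0 = 1
s8 (pos 8,9,10,11,12,13,14,15): 1⊕1⊕1⊕0⊕0⊕1⊕0⊕0 = 0
Syndrome s8…s1 = 0100 → error at position 4.
Flip position 4: 111101011100100 → 111001011100100

111001011100100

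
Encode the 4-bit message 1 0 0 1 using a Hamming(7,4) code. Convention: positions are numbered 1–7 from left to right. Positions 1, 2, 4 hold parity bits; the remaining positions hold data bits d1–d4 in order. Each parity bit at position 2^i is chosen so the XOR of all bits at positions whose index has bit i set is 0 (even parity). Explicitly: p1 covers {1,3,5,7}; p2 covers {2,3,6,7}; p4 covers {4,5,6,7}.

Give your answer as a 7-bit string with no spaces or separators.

0011001

Place data at non-parity positions: p1 p2 1 p4 0 0 1
p1 (pos 1,3,5,7): XOR of data positions = 1⊕0⊕1 = 0
p2 (pos 2,3,6,7): XOR of data positions = 1⊕0⊕1 = 0
p4 (pos 4,5,6,7): XOR of data positions = 0⊕0⊕1 = 1
Codeword: 0011001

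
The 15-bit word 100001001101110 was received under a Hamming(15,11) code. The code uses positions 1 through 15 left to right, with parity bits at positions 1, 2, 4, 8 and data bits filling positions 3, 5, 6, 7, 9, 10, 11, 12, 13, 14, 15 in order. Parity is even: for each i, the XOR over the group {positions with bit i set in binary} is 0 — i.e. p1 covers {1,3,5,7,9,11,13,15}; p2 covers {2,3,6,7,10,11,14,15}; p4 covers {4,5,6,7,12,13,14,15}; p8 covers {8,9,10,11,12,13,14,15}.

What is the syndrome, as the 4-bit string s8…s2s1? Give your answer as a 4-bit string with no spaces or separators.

1011

s1 (pos 1,3,5,7,9,11,13,15): 1⊕0⊕0⊕0⊕1⊕0⊕1⊕0 = 1
s2 (pos 2,3,6,7,10,11,14,15): 0⊕0⊕1⊕0⊕1⊕0⊕1⊕0 = 1
s4 (pos 4,5,6,7,12,13,14,15): 0⊕0⊕1⊕0⊕1⊕1⊕1⊕0 = 0
s8 (pos 8,9,10,11,12,13,14,15): 0⊕1⊕1⊕0⊕1⊕1⊕1⊕0 = 1
Syndrome s8…s1 = 1011 → error at position 11.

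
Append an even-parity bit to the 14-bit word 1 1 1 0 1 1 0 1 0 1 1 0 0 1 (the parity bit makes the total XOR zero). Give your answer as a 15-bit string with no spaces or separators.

111011010110011

XOR of the 14 data bits: 1⊕1⊕1⊕0⊕1⊕1⊕0⊕1⊕0⊕1⊕1⊕0⊕0⊕1 = 1
Parity bit = 1 (so all 15 bits XOR to 0).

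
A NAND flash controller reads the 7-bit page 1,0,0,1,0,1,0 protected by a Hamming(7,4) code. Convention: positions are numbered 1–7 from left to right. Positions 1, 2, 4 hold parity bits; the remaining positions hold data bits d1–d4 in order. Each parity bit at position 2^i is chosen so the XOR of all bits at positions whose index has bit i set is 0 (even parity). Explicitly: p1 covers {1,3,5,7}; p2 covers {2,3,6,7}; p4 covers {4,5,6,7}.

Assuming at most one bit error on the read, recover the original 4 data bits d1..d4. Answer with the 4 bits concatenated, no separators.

1010

s1 (pos 1,3,5,7): 1⊕0⊕0⊕0 = 1
s2 (pos 2,3,6,7): 0⊕0⊕1⊕0 = 1
s4 (pos 4,5,6,7): 1⊕0⊕1⊕0 = 0
Syndrome s4…s1 = 011 → error at position 3.
Flip position 3: 1001010 → 1011010
Read data bits from positions 3,5,6,7: 1010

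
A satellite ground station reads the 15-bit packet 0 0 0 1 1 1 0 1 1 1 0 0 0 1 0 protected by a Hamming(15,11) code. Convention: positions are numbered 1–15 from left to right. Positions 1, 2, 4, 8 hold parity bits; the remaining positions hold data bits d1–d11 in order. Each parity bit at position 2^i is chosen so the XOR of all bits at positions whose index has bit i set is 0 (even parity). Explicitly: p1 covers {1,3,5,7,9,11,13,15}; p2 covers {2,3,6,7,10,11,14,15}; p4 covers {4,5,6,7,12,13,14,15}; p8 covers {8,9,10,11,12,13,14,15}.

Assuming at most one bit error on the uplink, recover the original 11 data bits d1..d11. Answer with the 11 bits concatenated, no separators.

s1 (pos 1,3,5,7,9,11,13,15): 0⊕0⊕1⊕0⊕1⊕0⊕0⊕0 = 0
s2 (pos 2,3,6,7,10,11,14,15): 0⊕0⊕1⊕0⊕1⊕0⊕1⊕0 = 1
s4 (pos 4,5,6,7,12,13,14,15): 1⊕1⊕1⊕0⊕0⊕0⊕1⊕0 = 0
s8 (pos 8,9,10,11,12,13,14,15): 1⊕1⊕1⊕0⊕0⊕0⊕1⊕0 = 0
Syndrome s8…s1 = 0010 → error at position 2.
Flip position 2: 000111011100010 → 010111011100010
Read data bits from positions 3,5,6,7,9,10,11,12,13,14,15: 01101100010

01101100010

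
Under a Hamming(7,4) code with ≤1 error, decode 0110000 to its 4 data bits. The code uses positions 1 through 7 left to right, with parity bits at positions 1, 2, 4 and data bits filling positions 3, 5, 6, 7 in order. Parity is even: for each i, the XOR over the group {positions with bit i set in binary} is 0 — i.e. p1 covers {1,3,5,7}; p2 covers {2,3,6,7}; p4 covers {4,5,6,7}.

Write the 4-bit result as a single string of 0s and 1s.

s1 (pos 1,3,5,7): 0⊕1⊕0⊕0 = 1
s2 (pos 2,3,6,7): 1⊕1⊕0⊕0 = 0
s4 (pos 4,5,6,7): 0⊕0⊕0⊕0 = 0
Syndrome s4…s1 = 001 → error at position 1.
Flip position 1: 0110000 → 1110000
Read data bits from positions 3,5,6,7: 1000

1000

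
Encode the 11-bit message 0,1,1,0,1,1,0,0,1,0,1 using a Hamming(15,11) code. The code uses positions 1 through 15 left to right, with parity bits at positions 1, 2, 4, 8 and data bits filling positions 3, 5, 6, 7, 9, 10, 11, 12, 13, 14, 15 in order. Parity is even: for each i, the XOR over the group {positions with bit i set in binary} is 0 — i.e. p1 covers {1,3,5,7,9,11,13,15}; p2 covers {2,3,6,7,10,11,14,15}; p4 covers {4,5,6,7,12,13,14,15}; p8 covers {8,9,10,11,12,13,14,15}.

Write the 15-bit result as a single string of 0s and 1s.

010011001100101

Place data at non-parity positions: p1 p2 0 p4 1 1 0 p8 1 1 0 0 1 0 1
p1 (pos 1,3,5,7,9,11,13,15): XOR of data positions = 0⊕1⊕0⊕1⊕0⊕1⊕1 = 0
p2 (pos 2,3,6,7,10,11,14,15): XOR of data positions = 0⊕1⊕0⊕1⊕0⊕0⊕1 = 1
p4 (pos 4,5,6,7,12,13,14,15): XOR of data positions = 1⊕1⊕0⊕0⊕1⊕0⊕1 = 0
p8 (pos 8,9,10,11,12,13,14,15): XOR of data positions = 1⊕1⊕0⊕0⊕1⊕0⊕1 = 0
Codeword: 010011001100101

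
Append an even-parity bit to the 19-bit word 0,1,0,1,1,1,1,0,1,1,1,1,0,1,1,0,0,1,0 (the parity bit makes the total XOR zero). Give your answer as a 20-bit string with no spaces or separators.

XOR of the 19 data bits: 0⊕1⊕0⊕1⊕1⊕1⊕1⊕0⊕1⊕1⊕1⊕1⊕0⊕1⊕1⊕0⊕0⊕1⊕0 = 0
Parity bit = 0 (so all 20 bits XOR to 0).

01011110111101100100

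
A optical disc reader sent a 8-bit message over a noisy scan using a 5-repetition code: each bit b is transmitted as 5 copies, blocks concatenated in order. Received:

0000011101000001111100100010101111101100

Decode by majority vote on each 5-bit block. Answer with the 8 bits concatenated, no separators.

Block 1 (00000): 0 ones → 0
Block 2 (11101): 4 ones → 1
Block 3 (00000): 0 ones → 0
Block 4 (11111): 5 ones → 1
Block 5 (00100): 1 one → 0
Block 6 (01010): 2 ones → 0
Block 7 (11111): 5 ones → 1
Block 8 (01100): 2 ones → 0

01010010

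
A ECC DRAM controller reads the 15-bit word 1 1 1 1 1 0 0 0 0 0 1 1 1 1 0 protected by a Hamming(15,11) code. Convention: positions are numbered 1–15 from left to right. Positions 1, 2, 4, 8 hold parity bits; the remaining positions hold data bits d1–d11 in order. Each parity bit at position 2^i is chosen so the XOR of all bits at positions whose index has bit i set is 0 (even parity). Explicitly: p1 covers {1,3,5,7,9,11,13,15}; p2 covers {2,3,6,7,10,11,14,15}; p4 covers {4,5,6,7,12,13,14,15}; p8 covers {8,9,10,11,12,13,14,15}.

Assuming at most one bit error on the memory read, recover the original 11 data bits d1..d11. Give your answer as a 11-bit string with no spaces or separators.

10000011110

s1 (pos 1,3,5,7,9,11,13,15): 1⊕1⊕1⊕0⊕0⊕1⊕1⊕0 = 1
s2 (pos 2,3,6,7,10,11,14,15): 1⊕1⊕0⊕0⊕0⊕1⊕1⊕0 = 0
s4 (pos 4,5,6,7,12,13,14,15): 1⊕1⊕0⊕0⊕1⊕1⊕1⊕0 = 1
s8 (pos 8,9,10,11,12,13,14,15): 0⊕0⊕0⊕1⊕1⊕1⊕1⊕0 = 0
Syndrome s8…s1 = 0101 → error at position 5.
Flip position 5: 111110000011110 → 111100000011110
Read data bits from positions 3,5,6,7,9,10,11,12,13,14,15: 10000011110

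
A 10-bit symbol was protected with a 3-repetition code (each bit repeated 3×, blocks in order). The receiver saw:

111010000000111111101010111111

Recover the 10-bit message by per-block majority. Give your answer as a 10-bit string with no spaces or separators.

1000111011

Block 1 (111): 3 ones → 1
Block 2 (010): 1 one → 0
Block 3 (000): 0 ones → 0
Block 4 (000): 0 ones → 0
Block 5 (111): 3 ones → 1
Block 6 (111): 3 ones → 1
Block 7 (101): 2 ones → 1
Block 8 (010): 1 one → 0
Block 9 (111): 3 ones → 1
Block 10 (111): 3 ones → 1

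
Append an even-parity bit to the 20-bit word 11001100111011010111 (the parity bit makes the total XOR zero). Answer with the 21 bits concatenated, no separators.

110011001110110101111

XOR of the 20 data bits: 1⊕1⊕0⊕0⊕1⊕1⊕0⊕0⊕1⊕1⊕1⊕0⊕1⊕1⊕0⊕1⊕0⊕1⊕1⊕1 = 1
Parity bit = 1 (so all 21 bits XOR to 0).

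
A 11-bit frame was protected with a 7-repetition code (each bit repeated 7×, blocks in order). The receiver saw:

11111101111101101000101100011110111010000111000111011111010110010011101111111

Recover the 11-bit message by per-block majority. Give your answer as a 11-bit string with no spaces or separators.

Block 1 (1111110): 6 ones → 1
Block 2 (1111101): 6 ones → 1
Block 3 (1010001): 3 ones → 0
Block 4 (0110001): 3 ones → 0
Block 5 (1110111): 6 ones → 1
Block 6 (0100001): 2 ones → 0
Block 7 (1100011): 4 ones → 1
Block 8 (1011111): 6 ones → 1
Block 9 (0101100): 3 ones → 0
Block 10 (1001110): 4 ones → 1
Block 11 (1111111): 7 ones → 1

11001011011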